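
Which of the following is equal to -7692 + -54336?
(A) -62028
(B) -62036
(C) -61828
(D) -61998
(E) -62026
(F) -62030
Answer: A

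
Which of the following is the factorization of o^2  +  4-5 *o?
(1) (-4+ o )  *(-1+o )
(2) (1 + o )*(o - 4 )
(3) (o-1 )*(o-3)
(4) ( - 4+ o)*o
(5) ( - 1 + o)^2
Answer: 1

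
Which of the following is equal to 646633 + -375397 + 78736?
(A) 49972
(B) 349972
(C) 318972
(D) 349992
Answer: B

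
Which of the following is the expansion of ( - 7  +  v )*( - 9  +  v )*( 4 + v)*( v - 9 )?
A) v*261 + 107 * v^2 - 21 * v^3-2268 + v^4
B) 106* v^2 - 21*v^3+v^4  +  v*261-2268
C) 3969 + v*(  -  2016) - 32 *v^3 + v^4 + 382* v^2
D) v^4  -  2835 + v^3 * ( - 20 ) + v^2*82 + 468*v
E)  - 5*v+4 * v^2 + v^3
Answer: A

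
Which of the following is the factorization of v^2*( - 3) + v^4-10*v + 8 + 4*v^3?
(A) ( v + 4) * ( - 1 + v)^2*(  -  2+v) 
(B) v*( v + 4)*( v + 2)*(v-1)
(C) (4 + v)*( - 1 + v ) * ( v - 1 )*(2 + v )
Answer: C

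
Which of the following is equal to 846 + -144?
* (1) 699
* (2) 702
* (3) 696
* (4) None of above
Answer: 2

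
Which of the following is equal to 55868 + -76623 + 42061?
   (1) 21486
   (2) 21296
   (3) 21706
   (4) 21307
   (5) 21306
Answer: 5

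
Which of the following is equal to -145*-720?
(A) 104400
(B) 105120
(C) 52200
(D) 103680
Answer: A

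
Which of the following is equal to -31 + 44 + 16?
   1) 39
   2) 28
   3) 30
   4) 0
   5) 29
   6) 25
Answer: 5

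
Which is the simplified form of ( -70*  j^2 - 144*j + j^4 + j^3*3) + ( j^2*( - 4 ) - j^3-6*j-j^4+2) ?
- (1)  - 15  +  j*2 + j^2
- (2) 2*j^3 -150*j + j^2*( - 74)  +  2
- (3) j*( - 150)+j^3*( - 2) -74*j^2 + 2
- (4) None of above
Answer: 2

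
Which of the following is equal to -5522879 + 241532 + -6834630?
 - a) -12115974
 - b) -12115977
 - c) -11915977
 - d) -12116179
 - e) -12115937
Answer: b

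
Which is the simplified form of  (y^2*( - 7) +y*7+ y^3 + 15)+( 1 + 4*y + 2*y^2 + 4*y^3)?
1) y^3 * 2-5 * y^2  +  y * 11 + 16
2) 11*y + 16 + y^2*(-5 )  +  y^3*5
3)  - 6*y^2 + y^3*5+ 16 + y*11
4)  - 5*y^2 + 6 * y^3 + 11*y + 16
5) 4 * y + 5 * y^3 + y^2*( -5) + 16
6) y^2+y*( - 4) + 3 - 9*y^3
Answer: 2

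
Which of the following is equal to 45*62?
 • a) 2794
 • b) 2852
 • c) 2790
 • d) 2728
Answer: c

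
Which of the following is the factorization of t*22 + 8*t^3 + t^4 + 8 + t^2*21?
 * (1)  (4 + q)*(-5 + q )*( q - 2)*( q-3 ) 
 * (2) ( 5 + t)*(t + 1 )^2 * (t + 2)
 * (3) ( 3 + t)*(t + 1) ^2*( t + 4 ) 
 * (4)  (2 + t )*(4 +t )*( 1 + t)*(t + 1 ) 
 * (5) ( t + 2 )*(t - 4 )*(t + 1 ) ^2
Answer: 4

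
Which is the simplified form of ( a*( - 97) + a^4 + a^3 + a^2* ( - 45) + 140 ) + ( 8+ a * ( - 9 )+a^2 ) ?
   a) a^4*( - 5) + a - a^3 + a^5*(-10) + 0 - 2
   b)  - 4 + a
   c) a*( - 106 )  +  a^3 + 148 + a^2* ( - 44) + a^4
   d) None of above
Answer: c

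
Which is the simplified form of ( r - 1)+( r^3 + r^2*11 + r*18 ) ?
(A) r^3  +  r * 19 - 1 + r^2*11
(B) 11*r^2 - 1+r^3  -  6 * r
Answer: A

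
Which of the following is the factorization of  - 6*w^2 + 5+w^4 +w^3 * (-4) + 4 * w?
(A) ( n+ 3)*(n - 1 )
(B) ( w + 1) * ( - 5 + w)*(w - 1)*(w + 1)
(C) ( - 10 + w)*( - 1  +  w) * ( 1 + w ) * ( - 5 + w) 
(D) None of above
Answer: B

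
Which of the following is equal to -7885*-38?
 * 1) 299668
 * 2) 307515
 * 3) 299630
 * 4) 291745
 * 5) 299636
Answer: 3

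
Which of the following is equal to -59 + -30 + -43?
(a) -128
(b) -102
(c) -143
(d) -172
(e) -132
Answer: e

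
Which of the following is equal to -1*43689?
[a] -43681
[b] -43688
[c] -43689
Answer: c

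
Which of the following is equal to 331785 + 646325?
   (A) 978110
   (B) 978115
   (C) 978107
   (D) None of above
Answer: A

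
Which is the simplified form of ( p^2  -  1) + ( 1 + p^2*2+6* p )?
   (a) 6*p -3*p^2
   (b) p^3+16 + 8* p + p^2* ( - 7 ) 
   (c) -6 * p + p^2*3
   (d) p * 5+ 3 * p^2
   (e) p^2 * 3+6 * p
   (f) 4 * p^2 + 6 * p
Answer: e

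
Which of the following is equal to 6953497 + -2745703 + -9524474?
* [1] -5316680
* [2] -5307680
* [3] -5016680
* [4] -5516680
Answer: 1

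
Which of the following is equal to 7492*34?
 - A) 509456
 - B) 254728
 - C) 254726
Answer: B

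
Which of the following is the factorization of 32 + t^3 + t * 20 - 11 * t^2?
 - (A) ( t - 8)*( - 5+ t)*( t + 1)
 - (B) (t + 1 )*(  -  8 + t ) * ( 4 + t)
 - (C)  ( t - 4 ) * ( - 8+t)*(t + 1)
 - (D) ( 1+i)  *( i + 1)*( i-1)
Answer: C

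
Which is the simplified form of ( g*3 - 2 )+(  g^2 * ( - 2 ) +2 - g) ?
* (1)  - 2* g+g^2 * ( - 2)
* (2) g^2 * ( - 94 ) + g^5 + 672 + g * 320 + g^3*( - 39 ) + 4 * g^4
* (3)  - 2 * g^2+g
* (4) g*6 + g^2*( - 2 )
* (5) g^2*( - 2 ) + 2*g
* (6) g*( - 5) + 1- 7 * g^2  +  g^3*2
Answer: 5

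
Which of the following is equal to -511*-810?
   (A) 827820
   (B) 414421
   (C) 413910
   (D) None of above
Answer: C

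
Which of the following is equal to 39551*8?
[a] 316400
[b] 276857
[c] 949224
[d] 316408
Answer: d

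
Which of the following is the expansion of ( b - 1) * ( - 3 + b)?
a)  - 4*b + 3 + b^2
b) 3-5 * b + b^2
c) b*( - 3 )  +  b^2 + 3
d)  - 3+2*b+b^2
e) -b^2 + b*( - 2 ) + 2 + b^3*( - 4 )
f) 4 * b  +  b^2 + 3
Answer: a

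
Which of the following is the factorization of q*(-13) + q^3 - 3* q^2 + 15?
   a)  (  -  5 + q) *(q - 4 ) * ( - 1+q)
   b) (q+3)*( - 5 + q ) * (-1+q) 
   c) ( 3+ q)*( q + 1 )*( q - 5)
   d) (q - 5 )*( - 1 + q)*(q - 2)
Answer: b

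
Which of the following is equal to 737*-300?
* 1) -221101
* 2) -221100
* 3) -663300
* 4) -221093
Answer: 2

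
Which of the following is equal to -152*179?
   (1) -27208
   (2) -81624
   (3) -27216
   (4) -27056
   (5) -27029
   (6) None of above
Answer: 1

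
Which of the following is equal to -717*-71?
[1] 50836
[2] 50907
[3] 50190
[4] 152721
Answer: 2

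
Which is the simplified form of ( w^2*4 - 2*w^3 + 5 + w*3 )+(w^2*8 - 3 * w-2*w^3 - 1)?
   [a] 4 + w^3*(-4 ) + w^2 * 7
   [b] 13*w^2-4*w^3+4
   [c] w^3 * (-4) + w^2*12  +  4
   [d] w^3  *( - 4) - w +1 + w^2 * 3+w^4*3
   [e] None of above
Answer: c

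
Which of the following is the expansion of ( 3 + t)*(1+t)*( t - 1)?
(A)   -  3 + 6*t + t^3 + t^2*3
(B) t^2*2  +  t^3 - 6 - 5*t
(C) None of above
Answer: C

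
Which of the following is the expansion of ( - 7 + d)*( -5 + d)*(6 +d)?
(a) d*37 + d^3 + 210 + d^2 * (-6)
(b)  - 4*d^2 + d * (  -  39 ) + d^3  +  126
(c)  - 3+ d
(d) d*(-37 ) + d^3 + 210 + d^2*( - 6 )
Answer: d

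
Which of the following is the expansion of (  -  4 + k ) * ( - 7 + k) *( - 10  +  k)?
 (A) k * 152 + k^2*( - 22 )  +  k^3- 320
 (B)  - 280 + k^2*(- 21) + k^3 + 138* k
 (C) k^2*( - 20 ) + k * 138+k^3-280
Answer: B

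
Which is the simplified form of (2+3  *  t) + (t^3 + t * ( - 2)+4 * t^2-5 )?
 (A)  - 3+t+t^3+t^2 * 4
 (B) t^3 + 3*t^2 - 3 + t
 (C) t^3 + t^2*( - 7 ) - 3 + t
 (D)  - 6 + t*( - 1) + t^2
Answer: A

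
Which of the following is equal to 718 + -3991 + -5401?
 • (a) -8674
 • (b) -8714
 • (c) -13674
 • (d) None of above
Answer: a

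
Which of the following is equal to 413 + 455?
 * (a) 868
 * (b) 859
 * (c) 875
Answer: a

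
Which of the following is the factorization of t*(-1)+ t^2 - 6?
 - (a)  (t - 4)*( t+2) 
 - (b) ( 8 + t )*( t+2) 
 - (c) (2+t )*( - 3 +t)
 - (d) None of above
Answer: c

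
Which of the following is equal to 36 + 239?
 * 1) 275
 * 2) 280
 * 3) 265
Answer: 1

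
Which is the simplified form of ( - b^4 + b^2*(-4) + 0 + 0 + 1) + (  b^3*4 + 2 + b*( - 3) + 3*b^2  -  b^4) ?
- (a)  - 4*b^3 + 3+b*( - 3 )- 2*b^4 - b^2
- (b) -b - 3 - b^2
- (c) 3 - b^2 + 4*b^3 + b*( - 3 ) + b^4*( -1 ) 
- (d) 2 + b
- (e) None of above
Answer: e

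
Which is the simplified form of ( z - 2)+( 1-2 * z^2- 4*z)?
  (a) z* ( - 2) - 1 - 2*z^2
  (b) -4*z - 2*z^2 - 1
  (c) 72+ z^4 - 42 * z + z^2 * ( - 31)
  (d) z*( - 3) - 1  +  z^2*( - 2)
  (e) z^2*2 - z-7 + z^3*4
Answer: d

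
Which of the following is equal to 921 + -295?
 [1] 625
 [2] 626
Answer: 2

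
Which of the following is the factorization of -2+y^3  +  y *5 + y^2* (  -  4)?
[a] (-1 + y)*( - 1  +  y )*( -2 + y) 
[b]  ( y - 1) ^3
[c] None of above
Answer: a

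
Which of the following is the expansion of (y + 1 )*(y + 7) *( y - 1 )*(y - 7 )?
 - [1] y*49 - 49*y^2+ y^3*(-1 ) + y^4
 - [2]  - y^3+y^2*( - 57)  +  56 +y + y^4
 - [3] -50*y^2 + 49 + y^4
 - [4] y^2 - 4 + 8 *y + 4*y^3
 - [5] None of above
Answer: 3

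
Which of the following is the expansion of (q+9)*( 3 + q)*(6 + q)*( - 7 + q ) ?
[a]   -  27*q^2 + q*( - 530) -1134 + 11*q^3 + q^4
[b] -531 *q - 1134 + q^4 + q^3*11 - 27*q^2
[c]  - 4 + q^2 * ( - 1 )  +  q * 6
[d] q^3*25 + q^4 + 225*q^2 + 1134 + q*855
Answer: b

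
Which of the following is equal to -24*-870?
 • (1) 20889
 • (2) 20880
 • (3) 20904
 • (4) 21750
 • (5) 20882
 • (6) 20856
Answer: 2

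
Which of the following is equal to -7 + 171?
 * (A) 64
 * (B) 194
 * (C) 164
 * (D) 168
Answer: C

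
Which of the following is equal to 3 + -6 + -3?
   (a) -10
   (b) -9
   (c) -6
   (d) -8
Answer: c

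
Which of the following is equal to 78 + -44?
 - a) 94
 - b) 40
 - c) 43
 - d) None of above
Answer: d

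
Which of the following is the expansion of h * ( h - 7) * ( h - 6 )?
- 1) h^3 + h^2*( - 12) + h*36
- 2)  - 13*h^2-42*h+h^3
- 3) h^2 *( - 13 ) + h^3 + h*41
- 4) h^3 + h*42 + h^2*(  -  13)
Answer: 4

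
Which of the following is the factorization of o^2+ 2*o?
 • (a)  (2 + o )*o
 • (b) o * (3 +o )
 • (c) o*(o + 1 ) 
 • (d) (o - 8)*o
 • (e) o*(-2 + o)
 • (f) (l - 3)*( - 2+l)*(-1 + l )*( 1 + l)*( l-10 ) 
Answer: a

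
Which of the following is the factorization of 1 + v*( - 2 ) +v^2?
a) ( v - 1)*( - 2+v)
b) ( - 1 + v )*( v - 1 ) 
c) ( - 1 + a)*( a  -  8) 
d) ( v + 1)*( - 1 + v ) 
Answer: b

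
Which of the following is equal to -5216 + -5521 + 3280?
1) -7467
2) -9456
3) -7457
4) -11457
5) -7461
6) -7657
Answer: 3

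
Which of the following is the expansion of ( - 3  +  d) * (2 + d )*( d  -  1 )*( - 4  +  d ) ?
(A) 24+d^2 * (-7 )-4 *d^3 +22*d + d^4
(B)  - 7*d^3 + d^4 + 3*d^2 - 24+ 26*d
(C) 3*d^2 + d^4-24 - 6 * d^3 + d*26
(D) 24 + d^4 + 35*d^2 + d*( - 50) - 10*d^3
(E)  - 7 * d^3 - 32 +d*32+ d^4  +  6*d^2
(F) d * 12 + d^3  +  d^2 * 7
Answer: C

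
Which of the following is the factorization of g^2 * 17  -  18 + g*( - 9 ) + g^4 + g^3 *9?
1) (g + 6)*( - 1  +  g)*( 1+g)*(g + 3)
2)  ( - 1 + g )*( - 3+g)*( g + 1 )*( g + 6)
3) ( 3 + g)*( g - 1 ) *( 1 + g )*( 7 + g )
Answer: 1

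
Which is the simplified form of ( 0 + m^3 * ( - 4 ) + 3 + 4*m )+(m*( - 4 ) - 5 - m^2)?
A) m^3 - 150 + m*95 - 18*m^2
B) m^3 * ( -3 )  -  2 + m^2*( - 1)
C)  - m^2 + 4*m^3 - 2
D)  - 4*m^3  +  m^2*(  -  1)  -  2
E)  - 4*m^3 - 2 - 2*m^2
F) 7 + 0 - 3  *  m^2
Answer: D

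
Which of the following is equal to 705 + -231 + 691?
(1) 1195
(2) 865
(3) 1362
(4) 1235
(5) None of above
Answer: 5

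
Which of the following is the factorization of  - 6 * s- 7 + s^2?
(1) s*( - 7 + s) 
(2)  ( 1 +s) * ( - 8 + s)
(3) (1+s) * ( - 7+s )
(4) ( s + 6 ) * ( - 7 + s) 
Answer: 3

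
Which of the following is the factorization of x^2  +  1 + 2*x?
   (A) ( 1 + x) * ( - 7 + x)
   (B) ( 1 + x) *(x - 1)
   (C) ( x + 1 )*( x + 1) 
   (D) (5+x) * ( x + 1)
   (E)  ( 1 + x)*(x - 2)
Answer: C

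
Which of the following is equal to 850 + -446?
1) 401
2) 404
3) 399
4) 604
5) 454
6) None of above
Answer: 2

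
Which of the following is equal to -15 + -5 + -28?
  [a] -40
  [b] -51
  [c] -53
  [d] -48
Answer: d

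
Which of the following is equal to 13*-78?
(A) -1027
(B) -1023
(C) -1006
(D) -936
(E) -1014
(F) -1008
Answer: E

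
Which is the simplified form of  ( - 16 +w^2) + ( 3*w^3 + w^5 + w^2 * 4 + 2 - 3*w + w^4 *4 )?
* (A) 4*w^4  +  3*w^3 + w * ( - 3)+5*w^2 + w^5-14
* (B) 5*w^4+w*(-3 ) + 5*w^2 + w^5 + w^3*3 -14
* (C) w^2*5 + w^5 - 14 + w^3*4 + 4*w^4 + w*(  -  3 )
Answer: A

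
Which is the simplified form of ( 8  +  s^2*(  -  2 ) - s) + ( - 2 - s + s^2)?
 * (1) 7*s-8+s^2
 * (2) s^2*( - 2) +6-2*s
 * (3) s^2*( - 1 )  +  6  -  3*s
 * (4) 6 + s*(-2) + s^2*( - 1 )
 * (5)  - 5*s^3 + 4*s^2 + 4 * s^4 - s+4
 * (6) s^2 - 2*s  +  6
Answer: 4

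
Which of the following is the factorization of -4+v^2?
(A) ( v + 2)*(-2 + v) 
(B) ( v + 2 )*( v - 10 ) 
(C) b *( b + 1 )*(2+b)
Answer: A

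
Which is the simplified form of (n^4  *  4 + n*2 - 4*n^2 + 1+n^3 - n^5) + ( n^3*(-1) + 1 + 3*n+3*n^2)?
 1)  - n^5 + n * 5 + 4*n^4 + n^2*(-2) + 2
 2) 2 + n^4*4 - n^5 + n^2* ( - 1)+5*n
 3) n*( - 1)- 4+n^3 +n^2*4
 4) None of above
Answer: 2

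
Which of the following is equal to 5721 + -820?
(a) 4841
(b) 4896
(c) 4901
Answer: c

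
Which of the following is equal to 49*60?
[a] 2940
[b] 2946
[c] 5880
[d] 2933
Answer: a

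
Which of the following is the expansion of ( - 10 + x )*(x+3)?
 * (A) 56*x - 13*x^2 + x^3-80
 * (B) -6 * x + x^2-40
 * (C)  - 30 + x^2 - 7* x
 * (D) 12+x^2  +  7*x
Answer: C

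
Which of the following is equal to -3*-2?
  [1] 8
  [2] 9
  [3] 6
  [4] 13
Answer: 3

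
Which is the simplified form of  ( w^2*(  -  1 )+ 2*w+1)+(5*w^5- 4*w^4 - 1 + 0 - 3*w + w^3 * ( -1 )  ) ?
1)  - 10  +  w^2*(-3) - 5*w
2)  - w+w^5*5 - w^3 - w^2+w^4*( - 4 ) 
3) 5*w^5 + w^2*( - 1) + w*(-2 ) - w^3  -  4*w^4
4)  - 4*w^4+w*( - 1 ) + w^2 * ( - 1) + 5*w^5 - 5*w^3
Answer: 2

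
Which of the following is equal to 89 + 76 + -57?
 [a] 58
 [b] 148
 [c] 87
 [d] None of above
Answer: d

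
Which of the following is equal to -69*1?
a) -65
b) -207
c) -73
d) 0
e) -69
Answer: e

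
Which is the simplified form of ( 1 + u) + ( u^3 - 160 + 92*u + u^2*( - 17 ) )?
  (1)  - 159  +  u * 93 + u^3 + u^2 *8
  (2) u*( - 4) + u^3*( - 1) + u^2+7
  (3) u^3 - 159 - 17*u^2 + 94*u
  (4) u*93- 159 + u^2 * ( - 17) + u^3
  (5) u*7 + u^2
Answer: 4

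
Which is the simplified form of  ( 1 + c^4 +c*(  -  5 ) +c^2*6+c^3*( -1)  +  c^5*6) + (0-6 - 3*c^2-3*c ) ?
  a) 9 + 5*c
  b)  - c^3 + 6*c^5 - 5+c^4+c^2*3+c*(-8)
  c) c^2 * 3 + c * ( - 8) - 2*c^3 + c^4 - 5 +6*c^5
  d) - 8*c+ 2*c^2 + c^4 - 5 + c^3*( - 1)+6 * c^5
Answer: b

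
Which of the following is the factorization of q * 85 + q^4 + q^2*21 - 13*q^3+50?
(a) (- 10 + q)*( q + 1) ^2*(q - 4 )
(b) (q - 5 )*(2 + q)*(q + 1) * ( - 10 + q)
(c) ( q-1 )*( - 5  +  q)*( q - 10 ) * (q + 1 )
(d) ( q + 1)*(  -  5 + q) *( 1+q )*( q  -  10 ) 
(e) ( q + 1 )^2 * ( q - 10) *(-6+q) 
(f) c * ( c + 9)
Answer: d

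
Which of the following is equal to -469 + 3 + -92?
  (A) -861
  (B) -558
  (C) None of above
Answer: B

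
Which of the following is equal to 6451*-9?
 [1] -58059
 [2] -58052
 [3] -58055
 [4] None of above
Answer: 1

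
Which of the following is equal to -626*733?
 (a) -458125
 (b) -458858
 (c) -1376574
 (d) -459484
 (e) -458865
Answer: b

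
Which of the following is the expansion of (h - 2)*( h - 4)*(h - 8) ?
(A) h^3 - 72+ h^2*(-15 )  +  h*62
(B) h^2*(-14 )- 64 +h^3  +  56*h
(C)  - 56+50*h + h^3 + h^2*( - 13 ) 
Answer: B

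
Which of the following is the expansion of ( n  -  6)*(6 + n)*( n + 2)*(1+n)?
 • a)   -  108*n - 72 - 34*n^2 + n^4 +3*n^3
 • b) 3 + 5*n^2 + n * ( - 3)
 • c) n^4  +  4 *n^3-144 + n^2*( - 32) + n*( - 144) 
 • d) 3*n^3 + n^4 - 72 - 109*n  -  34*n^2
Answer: a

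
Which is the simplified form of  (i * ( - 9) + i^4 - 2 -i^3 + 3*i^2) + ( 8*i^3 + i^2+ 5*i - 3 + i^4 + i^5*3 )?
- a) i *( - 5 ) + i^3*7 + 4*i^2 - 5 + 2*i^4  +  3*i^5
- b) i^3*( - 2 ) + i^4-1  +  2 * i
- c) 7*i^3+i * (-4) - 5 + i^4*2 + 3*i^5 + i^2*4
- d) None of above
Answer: c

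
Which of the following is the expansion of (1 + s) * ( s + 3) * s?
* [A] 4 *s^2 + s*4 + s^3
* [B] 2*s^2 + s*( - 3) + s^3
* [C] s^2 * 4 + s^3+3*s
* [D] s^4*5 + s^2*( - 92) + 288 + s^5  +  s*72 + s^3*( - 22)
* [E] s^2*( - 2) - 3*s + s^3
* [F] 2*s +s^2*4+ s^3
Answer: C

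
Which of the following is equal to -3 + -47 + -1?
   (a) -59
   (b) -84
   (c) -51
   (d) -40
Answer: c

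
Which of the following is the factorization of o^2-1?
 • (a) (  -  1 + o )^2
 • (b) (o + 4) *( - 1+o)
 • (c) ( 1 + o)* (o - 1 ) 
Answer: c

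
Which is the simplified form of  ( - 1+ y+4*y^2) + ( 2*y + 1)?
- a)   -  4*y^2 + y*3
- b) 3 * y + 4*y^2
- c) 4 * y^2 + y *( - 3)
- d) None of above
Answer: b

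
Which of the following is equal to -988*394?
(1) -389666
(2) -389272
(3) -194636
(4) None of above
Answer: 2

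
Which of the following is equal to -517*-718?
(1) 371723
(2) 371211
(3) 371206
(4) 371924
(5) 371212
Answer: 3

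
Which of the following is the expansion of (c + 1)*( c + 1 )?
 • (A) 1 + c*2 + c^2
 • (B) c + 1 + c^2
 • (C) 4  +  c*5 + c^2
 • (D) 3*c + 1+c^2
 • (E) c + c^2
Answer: A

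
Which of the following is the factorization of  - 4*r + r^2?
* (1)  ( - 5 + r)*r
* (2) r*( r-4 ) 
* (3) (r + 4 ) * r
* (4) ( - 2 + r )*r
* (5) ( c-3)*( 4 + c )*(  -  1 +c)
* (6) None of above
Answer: 2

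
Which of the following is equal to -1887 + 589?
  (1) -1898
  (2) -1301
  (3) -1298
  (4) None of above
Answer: 3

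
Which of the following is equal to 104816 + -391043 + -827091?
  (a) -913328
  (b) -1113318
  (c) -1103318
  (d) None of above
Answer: b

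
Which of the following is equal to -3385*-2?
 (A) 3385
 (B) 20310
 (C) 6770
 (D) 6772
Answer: C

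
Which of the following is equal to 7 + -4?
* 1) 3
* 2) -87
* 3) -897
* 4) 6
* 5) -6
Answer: 1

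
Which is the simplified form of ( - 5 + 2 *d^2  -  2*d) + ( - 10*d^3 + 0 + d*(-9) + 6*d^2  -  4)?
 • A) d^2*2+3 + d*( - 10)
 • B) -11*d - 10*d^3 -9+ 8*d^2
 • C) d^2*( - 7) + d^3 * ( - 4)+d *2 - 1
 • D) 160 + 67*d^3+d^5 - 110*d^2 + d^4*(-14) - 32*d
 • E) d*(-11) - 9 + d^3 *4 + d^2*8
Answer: B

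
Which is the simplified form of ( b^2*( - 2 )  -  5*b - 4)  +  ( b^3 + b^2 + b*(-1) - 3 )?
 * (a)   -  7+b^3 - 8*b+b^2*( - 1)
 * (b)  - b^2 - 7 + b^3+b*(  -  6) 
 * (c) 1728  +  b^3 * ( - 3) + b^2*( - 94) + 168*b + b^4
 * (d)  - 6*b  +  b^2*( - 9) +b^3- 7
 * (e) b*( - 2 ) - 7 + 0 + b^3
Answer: b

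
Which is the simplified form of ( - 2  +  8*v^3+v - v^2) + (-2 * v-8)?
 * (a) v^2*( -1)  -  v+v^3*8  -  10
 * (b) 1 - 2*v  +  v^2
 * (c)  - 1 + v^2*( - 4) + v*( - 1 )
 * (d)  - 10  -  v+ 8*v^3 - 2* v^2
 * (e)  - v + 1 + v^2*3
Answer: a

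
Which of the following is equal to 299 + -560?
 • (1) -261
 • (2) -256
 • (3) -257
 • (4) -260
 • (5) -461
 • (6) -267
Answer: 1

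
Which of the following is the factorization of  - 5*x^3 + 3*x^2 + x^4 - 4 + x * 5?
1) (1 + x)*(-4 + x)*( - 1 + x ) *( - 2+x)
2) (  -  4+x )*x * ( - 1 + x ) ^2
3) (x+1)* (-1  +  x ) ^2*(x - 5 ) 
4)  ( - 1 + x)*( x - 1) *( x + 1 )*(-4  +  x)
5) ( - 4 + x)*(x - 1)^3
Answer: 4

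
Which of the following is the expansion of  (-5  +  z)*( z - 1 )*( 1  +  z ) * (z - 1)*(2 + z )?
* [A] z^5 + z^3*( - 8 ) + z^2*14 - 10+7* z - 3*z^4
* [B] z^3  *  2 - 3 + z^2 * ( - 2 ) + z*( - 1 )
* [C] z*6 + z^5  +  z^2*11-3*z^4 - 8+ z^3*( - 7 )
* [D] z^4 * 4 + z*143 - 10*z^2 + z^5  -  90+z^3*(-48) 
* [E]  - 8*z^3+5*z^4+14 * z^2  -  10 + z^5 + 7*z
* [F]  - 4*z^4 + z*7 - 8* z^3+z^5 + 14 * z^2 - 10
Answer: F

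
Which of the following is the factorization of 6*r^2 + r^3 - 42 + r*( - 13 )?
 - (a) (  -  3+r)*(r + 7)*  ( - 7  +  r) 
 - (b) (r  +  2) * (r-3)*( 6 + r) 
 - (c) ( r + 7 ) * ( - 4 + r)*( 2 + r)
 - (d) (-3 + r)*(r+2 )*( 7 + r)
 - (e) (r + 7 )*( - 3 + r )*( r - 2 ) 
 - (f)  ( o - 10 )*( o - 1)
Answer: d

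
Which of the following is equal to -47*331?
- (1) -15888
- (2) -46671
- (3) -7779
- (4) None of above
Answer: 4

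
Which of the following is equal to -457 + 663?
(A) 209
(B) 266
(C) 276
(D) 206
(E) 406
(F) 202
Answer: D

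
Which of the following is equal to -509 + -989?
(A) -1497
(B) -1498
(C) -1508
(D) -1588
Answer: B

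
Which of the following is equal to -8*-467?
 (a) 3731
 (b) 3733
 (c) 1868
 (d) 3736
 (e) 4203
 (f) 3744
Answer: d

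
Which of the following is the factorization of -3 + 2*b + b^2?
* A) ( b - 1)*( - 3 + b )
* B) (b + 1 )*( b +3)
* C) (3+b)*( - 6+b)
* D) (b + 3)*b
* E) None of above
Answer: E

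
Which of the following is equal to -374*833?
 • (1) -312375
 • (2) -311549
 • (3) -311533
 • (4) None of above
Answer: 4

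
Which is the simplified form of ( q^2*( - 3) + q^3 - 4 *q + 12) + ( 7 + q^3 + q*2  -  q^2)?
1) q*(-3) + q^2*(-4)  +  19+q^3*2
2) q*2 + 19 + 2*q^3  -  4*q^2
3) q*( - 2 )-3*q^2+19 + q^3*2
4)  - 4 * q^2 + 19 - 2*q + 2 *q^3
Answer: 4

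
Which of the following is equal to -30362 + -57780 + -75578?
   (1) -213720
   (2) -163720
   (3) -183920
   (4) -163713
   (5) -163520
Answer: 2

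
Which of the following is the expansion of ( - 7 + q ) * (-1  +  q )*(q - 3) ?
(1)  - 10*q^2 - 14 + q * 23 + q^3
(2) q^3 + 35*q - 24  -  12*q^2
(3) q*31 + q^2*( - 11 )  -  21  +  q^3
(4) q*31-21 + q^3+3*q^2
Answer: 3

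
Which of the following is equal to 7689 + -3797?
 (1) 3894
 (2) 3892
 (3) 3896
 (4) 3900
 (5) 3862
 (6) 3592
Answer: 2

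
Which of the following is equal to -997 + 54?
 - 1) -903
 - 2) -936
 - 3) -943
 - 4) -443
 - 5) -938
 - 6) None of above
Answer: 3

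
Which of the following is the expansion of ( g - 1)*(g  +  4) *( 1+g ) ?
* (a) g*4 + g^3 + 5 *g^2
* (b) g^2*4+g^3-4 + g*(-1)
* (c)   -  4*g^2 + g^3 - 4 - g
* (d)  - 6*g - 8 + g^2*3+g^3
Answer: b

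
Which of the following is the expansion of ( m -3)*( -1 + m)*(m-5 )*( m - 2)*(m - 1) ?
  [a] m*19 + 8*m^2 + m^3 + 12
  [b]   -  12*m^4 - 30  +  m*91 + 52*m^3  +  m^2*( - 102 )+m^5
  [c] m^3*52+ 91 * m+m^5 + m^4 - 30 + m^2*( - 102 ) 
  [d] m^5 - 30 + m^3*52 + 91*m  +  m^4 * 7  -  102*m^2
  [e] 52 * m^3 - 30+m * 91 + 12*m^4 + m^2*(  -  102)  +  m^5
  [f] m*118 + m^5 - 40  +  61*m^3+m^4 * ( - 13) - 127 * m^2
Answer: b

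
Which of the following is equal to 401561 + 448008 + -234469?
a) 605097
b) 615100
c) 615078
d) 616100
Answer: b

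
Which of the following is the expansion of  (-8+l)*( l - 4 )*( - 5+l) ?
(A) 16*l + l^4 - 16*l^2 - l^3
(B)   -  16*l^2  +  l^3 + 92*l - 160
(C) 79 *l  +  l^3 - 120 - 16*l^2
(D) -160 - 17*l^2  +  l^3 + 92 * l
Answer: D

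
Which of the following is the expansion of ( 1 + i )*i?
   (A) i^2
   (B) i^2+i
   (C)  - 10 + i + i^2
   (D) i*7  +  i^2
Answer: B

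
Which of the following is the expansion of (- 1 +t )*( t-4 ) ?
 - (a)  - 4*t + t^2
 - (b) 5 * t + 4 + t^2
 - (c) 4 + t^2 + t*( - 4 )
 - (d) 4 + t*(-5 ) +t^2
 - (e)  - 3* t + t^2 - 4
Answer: d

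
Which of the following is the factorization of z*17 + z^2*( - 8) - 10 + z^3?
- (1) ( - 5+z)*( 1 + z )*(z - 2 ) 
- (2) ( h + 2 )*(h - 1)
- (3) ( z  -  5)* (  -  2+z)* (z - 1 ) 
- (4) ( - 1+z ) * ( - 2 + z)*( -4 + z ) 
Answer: 3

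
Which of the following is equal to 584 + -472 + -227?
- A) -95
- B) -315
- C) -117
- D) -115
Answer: D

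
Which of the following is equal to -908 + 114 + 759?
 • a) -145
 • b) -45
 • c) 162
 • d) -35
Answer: d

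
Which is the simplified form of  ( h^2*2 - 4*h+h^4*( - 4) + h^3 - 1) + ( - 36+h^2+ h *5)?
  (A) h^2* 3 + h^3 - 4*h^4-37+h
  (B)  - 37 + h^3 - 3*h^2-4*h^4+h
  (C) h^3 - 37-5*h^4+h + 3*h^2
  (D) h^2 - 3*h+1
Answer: A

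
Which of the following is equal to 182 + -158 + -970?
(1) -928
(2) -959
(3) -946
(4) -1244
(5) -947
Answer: 3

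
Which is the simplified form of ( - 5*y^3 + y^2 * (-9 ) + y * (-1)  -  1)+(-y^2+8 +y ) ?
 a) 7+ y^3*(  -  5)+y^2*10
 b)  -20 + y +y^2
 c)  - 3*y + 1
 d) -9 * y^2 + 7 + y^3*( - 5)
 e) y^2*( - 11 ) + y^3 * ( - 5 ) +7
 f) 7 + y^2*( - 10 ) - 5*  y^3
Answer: f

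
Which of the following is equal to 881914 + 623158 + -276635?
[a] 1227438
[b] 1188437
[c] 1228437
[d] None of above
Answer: c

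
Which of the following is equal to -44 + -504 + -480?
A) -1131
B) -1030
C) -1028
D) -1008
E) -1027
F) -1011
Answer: C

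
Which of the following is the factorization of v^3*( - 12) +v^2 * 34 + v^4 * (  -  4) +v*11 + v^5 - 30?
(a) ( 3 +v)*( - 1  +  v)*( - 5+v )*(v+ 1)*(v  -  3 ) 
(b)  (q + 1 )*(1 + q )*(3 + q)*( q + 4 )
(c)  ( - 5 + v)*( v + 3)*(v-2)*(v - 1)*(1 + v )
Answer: c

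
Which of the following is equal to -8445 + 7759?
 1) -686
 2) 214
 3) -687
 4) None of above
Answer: 1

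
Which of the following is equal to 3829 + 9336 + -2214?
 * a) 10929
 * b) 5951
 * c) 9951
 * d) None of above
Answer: d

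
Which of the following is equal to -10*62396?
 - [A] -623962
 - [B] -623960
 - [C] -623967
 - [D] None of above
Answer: B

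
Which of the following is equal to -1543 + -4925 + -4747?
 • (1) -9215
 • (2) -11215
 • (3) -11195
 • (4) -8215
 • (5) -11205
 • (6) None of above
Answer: 2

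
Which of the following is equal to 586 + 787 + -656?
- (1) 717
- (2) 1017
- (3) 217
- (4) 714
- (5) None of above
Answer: 1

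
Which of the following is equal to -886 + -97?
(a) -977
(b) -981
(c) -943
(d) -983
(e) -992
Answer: d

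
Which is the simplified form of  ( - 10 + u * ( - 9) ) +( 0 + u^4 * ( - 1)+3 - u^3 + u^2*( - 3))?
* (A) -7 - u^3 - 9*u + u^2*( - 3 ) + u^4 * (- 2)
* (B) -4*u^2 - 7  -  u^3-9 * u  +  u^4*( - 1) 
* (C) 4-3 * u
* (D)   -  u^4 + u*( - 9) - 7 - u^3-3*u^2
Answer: D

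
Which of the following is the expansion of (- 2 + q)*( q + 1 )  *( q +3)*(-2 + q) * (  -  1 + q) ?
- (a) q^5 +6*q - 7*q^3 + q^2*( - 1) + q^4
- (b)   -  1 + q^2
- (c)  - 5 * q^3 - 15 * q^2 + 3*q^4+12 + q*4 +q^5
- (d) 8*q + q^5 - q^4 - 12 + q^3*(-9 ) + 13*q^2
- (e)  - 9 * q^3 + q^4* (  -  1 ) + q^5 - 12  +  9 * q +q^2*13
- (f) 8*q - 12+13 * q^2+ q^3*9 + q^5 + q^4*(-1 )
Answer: d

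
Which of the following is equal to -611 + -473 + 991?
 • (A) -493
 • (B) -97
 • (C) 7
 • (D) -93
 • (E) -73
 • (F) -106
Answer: D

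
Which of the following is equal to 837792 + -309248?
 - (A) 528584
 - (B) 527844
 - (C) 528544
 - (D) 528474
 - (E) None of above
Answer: C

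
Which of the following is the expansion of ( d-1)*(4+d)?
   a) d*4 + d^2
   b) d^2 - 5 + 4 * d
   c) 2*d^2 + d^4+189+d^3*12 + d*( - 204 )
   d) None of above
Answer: d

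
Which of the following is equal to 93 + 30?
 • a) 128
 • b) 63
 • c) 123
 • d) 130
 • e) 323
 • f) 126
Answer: c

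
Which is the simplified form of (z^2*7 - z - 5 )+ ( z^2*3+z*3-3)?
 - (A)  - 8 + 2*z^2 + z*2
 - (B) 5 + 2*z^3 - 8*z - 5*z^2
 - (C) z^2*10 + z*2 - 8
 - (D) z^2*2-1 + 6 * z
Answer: C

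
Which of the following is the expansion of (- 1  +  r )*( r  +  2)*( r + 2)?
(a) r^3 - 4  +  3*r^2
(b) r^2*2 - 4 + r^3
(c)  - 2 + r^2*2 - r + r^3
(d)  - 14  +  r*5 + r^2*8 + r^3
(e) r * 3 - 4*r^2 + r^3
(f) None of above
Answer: a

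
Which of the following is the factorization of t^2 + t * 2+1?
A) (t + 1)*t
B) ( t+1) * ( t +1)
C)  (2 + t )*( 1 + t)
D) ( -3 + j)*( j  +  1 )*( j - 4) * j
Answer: B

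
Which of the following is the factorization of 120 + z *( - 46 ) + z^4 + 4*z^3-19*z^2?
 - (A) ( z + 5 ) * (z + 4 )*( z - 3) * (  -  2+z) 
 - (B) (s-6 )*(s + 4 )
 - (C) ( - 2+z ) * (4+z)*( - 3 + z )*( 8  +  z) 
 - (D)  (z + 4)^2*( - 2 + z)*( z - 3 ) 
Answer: A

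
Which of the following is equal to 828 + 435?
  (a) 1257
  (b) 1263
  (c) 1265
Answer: b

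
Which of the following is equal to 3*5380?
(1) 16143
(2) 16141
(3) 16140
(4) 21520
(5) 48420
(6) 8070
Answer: 3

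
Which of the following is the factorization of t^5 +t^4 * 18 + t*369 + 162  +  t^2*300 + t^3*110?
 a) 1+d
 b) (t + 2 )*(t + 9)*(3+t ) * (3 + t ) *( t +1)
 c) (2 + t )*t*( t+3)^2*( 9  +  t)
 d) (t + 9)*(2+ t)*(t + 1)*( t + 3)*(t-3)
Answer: b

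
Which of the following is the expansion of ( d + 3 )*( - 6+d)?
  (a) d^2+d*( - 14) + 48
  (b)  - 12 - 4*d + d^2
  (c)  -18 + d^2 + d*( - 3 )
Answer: c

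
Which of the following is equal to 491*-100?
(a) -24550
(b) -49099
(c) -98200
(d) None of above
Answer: d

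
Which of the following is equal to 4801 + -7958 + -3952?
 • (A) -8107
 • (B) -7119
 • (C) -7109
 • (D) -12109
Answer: C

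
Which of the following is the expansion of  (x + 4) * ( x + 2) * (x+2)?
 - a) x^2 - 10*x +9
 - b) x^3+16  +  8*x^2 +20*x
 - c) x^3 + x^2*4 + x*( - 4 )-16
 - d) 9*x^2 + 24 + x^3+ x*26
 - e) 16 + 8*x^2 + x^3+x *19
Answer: b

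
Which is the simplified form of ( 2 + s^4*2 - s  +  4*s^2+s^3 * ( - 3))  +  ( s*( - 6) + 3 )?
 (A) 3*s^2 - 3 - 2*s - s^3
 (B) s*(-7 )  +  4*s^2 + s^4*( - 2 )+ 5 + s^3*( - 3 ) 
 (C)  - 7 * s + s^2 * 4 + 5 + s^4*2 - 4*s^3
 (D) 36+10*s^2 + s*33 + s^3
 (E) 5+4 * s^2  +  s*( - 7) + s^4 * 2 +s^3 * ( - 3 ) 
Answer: E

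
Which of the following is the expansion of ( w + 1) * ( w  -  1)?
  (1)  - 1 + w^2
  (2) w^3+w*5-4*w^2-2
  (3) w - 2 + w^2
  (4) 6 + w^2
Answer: 1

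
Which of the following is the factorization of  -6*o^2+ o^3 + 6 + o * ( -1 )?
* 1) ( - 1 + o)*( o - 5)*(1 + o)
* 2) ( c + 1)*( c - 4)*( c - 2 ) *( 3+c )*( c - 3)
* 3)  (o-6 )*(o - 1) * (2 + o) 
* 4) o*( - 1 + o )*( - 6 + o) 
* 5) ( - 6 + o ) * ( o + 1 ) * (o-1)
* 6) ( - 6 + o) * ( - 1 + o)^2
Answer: 5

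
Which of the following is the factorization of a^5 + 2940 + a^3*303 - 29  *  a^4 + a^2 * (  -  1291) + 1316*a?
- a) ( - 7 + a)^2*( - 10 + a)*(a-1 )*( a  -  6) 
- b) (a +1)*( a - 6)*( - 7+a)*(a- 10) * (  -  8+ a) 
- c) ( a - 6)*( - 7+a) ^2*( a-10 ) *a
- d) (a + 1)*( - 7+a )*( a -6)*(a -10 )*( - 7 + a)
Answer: d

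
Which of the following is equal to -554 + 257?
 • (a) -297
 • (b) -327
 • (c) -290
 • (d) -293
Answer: a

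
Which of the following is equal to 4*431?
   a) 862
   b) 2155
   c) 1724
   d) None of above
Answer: c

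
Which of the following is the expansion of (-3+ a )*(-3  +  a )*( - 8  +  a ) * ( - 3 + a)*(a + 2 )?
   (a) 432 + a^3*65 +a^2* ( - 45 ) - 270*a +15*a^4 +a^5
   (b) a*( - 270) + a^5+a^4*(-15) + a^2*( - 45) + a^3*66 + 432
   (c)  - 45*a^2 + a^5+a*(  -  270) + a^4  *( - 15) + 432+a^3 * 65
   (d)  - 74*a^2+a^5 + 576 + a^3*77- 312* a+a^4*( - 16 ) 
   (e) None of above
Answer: c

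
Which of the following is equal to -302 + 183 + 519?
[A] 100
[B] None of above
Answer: B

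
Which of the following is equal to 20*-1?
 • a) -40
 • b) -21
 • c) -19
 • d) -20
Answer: d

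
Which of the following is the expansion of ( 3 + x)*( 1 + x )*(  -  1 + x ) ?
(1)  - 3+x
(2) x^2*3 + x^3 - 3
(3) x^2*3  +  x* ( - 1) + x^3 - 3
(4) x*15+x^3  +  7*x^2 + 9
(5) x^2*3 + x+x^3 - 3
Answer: 3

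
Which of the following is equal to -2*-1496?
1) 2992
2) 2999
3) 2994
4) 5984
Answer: 1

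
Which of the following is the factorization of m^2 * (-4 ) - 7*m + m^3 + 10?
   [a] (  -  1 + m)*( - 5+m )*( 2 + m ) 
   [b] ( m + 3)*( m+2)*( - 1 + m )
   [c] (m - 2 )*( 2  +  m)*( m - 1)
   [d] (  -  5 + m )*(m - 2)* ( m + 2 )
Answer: a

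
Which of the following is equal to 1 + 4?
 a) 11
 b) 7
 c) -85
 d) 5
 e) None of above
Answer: d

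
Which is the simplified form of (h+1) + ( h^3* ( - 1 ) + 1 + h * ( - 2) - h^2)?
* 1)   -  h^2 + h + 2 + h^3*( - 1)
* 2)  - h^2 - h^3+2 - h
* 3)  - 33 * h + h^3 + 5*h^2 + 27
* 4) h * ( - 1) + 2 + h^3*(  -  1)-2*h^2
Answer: 2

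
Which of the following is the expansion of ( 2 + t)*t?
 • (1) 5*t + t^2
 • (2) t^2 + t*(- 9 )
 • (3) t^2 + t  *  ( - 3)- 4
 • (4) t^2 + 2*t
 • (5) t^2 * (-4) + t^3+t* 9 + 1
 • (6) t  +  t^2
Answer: 4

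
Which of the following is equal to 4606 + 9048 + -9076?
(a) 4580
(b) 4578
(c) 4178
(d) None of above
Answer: b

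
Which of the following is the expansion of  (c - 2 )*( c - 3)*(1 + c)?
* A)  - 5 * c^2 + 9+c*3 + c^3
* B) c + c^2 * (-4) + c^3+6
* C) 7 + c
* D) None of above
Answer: B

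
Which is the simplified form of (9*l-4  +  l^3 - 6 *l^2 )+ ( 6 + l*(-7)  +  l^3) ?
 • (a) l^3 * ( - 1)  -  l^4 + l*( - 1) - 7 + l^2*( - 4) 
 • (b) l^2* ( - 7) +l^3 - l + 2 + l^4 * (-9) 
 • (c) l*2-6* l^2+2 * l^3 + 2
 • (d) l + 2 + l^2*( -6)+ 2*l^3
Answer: c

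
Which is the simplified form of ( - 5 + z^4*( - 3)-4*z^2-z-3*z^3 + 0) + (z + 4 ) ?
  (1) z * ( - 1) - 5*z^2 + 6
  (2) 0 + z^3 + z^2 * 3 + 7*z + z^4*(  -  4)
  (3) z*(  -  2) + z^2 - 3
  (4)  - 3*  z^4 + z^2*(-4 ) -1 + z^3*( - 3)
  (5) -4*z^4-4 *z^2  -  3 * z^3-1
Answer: 4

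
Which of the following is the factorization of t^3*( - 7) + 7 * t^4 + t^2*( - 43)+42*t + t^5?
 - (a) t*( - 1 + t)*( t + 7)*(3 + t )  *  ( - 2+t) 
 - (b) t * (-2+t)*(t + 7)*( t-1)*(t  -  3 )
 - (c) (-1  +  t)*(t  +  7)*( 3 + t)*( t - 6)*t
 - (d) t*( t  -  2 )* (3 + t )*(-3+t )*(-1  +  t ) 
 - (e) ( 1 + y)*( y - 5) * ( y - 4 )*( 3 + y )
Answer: a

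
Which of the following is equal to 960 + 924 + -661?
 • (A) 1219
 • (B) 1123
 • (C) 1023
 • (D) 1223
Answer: D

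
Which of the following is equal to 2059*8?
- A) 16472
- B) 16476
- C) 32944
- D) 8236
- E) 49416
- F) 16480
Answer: A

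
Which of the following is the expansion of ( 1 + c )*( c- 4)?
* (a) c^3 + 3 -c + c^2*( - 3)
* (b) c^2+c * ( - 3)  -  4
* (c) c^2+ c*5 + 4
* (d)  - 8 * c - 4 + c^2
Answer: b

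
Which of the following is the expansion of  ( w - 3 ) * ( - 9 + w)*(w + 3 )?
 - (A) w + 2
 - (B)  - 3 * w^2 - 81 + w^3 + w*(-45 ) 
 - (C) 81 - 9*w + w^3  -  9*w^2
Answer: C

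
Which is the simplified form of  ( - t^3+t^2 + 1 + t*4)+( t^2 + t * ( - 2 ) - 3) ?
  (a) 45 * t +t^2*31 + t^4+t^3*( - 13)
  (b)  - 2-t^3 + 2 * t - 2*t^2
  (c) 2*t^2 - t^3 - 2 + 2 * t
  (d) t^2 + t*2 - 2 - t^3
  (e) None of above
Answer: c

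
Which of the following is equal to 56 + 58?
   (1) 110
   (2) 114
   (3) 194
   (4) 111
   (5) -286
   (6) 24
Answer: 2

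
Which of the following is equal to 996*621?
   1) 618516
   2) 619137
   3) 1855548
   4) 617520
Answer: 1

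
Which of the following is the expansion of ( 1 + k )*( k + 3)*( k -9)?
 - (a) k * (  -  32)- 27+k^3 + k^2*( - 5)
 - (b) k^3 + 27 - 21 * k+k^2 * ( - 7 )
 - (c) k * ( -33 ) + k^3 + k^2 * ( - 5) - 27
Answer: c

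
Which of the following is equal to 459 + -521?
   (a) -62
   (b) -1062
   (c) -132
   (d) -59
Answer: a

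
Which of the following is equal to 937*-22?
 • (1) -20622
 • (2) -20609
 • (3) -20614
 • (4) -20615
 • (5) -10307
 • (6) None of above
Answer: 3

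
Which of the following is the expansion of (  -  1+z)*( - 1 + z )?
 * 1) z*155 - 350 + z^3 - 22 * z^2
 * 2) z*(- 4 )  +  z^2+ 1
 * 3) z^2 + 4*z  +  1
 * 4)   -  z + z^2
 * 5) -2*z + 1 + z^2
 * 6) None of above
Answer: 5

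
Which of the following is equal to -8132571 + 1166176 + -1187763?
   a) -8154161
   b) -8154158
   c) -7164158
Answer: b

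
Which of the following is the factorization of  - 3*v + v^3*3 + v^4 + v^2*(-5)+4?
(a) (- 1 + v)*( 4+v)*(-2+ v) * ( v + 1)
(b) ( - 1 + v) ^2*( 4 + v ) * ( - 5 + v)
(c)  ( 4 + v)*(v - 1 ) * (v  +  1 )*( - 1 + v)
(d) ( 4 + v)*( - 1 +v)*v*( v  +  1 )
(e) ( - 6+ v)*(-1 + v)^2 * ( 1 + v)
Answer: c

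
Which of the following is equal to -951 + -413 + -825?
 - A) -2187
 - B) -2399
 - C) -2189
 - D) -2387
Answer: C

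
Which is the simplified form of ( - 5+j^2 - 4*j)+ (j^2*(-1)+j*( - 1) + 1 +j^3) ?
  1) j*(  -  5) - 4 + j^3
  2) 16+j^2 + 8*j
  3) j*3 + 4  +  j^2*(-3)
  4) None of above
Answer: 1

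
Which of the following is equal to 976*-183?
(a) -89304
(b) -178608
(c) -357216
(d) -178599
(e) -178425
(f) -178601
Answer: b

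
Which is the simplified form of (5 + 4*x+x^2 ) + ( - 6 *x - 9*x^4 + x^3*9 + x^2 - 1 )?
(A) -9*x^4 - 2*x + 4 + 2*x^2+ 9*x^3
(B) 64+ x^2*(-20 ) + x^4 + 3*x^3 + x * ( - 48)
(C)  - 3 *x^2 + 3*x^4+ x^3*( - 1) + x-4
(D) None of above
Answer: A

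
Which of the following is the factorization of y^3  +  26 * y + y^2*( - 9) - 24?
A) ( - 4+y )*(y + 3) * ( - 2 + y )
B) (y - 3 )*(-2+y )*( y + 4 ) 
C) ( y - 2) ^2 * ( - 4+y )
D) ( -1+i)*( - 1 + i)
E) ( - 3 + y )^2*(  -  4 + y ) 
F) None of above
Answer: F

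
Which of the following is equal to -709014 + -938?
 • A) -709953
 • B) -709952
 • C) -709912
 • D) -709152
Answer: B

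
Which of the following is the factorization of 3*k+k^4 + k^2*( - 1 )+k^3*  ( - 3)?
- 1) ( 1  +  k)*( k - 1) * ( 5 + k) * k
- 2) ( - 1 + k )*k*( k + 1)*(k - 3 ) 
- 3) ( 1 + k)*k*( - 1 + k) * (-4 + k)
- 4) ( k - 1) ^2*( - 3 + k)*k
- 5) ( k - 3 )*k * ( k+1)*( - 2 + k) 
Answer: 2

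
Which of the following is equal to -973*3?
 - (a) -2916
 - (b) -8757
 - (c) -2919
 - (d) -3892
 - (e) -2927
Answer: c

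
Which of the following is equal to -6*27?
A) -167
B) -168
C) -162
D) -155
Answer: C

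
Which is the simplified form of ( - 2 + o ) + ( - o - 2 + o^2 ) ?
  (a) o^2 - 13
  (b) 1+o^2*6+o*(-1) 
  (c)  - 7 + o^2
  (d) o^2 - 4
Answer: d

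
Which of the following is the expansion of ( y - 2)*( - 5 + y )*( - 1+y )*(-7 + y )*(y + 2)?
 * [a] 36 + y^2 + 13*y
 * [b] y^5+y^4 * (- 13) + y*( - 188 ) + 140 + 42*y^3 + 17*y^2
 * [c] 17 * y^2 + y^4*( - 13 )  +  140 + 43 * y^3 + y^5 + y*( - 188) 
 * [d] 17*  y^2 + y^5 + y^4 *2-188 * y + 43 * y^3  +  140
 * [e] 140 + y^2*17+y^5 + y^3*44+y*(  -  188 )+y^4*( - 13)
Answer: c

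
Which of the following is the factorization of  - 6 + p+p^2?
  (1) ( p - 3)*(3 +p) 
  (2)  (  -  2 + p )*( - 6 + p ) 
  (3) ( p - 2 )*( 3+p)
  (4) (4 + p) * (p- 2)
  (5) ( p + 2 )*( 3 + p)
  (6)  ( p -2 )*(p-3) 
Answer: 3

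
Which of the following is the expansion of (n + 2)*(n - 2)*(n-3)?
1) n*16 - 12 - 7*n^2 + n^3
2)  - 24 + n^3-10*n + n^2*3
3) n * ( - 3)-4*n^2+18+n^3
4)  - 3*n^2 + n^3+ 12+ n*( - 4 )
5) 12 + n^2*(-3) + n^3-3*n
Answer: 4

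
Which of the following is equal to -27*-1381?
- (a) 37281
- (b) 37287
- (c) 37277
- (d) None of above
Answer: b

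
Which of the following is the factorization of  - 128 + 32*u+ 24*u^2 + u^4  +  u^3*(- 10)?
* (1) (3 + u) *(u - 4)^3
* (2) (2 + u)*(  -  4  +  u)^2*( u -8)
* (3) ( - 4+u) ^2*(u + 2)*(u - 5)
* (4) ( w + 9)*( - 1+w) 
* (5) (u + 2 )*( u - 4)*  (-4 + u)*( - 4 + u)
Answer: 5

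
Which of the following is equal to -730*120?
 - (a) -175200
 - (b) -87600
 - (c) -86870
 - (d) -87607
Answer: b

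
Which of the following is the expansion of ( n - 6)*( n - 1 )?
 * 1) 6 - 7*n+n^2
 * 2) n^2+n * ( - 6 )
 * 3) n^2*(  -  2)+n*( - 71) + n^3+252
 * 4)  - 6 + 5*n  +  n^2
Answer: 1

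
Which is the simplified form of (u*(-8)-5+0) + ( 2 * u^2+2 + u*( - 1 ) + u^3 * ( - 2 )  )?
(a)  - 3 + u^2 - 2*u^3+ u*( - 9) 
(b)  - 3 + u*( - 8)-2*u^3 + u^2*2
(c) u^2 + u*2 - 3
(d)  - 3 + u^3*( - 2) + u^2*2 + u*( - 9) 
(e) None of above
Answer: d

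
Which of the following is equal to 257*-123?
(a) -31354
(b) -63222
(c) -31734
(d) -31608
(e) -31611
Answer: e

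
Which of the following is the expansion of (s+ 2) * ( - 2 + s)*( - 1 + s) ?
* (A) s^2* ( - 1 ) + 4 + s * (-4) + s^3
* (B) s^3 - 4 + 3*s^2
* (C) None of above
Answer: A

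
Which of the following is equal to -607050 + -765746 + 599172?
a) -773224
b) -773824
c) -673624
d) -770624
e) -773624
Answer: e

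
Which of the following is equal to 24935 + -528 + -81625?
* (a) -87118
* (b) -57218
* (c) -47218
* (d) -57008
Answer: b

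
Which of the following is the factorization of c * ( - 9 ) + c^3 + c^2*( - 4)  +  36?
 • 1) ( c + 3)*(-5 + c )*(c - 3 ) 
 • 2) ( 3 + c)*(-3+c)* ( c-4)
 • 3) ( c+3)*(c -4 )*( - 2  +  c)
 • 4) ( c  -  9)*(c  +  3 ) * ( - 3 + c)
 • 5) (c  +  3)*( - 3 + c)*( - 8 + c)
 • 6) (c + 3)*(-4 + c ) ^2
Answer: 2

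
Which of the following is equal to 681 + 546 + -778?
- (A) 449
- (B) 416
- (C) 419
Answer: A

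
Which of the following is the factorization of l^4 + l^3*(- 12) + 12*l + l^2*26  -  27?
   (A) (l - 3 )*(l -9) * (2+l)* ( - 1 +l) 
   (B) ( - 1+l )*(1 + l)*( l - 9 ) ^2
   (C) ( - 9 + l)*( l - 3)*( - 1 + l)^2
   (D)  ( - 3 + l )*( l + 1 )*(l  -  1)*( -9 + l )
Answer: D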